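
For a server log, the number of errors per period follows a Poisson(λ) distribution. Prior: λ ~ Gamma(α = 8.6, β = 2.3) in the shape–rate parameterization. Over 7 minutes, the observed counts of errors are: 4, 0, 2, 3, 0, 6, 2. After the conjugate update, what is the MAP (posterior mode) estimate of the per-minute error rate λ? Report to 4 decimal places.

With a Gamma(shape α, rate β) prior, the Poisson likelihood is conjugate: the posterior is Gamma(α + ΣXᵢ, β + n).
Sum of counts S = 17 over n = 7 minutes.
Posterior: Gamma(α+S, β+n) = Gamma(8.6+17, 2.3+7) = Gamma(25.6, 9.3).
Mode of Gamma(α,β) for α≥1 is (α−1)/β = 24.6/9.3 = 2.6452.

2.6452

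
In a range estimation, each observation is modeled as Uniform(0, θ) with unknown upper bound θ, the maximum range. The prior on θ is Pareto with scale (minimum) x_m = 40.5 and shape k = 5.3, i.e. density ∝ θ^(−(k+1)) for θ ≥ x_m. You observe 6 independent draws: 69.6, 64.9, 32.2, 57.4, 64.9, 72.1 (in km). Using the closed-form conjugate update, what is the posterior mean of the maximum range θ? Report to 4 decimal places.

A Pareto(scale x_m, shape k) prior on the upper bound θ of Uniform(0, θ) is conjugate: posterior is Pareto(max(x_m, max xᵢ), k + n).
Sample maximum = 72.1; prior scale x_m = 40.5 → posterior scale = max = 72.1.
Posterior shape = 5.3 + 6 = 11.3.
E[θ|data] = k·x_m/(k−1) = 11.3·72.1/10.3 = 79.1000.

79.1000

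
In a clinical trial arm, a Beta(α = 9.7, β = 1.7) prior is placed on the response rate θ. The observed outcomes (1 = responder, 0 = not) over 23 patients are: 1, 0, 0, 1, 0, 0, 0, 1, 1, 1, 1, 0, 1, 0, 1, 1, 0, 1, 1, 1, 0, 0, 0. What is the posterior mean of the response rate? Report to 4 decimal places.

The Beta prior is conjugate to a Binomial/Bernoulli likelihood; the update adds successes to α and failures to β.
Posterior: Beta(α+k, β+n−k) = Beta(9.7+12, 1.7+11) = Beta(21.7, 12.7).
Posterior mean = α/(α+β) = 21.7/34.4 = 0.6308.

0.6308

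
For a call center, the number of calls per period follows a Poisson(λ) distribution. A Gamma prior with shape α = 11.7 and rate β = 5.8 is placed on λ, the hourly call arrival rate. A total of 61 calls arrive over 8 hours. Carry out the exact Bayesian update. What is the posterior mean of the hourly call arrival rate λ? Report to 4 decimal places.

5.2681

With a Gamma(shape α, rate β) prior, the Poisson likelihood is conjugate: the posterior is Gamma(α + ΣXᵢ, β + n).
Posterior: Gamma(α+S, β+n) = Gamma(11.7+61, 5.8+8) = Gamma(72.7, 13.8).
Posterior mean = α/β = 72.7/13.8 = 5.2681.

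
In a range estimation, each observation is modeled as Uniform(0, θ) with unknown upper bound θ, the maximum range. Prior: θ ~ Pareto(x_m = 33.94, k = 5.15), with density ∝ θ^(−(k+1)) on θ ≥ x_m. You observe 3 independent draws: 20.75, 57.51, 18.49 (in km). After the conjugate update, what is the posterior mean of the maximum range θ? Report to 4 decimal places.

65.5534

A Pareto(scale x_m, shape k) prior on the upper bound θ of Uniform(0, θ) is conjugate: posterior is Pareto(max(x_m, max xᵢ), k + n).
Sample maximum = 57.51; prior scale x_m = 33.94 → posterior scale = max = 57.51.
Posterior shape = 5.15 + 3 = 8.15.
E[θ|data] = k·x_m/(k−1) = 8.15·57.51/7.15 = 65.5534.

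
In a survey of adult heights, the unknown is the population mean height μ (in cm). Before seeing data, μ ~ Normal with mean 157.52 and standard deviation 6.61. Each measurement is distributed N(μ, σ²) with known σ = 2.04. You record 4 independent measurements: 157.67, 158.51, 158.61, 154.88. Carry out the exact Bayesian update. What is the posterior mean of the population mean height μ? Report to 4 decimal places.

157.4199

For Normal data with known variance σ², a Normal(μ₀, σ₀²) prior on μ is conjugate. Posterior precision = 1/σ₀² + n/σ²; posterior mean is the precision-weighted average of μ₀ and x̄.
Σxᵢ = 157.67 + 158.51 + 158.61 + 154.88 = 629.67, so n·x̄ = 629.67.
σ₀² = 6.61² = 43.6921, σ² = 2.04² = 4.1616; σ² + n·σ₀² = 4.1616 + 4·43.6921 = 178.93.
Posterior mean = (μ₀/σ₀² + n·x̄/σ²)/(1/σ₀² + n/σ²) = (σ²·μ₀ + σ₀²·n·x̄)/(σ² + n·σ₀²) = (4.1616·157.52 + 43.6921·629.67)/178.93 = 28167.139839/178.93 = 157.4199.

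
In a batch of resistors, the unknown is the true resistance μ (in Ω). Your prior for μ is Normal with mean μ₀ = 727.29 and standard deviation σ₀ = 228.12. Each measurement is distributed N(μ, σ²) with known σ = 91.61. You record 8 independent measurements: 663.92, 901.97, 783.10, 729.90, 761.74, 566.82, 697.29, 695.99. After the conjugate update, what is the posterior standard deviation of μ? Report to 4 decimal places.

32.0674

For Normal data with known variance σ², a Normal(μ₀, σ₀²) prior on μ is conjugate. Posterior precision = 1/σ₀² + n/σ²; posterior mean is the precision-weighted average of μ₀ and x̄.
σ₀² = 228.12² = 52038.7344, σ² = 91.61² = 8392.3921; σ² + n·σ₀² = 8392.3921 + 8·52038.7344 = 424702.2673.
Posterior precision = 1/σ₀² + n/σ² = 1/52038.7344 + 8/8392.3921 = (σ² + n·σ₀²)/(σ₀²σ²) = 424702.2673/(52038.7344·8392.3921); posterior variance σₙ² = σ₀²σ²/(σ² + n·σ₀²) = 52038.7344·8392.3921/424702.2673 = 1028.319124.
Posterior SD = √σₙ² = √(52038.7344·8392.3921/424702.2673) = 32.0674.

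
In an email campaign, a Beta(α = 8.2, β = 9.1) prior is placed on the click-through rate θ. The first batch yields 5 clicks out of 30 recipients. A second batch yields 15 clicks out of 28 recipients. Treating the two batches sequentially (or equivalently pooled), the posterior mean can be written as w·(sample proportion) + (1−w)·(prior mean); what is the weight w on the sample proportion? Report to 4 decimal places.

0.7703

The Beta prior is conjugate to a Binomial/Bernoulli likelihood; the update adds successes to α and failures to β.
Total number of recipients: n = 30 + 28 = 58.
Posterior mean = (α₀+k)/(α₀+β₀+n) = [n/(α₀+β₀+n)]·(k/n) + [(α₀+β₀)/(α₀+β₀+n)]·α₀/(α₀+β₀), so only n and the prior enter the weight.
The weight on the data is w = n/(α₀+β₀+n) = 58/(8.2+9.1+58) = 58/75.3 = 0.7703.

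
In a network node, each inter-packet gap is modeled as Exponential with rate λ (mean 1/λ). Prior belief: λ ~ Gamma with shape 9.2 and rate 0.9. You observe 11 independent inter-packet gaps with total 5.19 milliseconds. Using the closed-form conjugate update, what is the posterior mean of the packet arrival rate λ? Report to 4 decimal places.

With a Gamma(shape α, rate β) prior on the exponential rate λ, the posterior after n observations with total T = Σxᵢ is Gamma(α+n, β+T).
Posterior: Gamma(9.2+11, 0.9+5.19) = Gamma(20.2, 6.09).
Posterior mean of λ = α/β = 20.2/6.09 = 3.3169.

3.3169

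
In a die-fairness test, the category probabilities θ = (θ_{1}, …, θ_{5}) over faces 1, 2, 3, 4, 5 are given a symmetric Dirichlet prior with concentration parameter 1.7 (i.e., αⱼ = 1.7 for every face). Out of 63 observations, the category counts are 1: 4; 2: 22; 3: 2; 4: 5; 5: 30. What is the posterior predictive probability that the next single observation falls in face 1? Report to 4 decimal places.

0.0797

The Dirichlet prior is conjugate to the Multinomial likelihood: each posterior αⱼ = prior αⱼ + observed count nⱼ.
Posterior concentration: (5.7, 23.7, 3.7, 6.7, 31.7), total = 71.5.
P(next = 1 | data) = α_{1}/Σα = 0.0797.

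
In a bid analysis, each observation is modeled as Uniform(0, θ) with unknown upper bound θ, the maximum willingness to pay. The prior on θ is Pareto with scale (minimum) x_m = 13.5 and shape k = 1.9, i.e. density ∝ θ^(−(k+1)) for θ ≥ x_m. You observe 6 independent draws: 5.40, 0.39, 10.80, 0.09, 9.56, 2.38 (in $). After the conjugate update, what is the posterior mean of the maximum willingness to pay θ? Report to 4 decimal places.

A Pareto(scale x_m, shape k) prior on the upper bound θ of Uniform(0, θ) is conjugate: posterior is Pareto(max(x_m, max xᵢ), k + n).
Sample maximum = 10.80; prior scale x_m = 13.5 → posterior scale = max = 13.50.
Posterior shape = 1.9 + 6 = 7.9.
E[θ|data] = k·x_m/(k−1) = 7.9·13.50/6.9 = 15.4565.

15.4565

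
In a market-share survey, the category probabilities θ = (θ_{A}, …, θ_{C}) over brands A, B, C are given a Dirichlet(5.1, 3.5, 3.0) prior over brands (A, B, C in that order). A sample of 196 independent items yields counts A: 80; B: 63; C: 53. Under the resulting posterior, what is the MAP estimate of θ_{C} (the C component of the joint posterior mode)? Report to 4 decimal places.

The Dirichlet prior is conjugate to the Multinomial likelihood: each posterior αⱼ = prior αⱼ + observed count nⱼ.
Posterior concentration: (85.1, 66.5, 56.0), total = 207.6.
Joint mode component: (α_{C}−1)/(Σα−K) = 55.0/204.6 = 0.2688.

0.2688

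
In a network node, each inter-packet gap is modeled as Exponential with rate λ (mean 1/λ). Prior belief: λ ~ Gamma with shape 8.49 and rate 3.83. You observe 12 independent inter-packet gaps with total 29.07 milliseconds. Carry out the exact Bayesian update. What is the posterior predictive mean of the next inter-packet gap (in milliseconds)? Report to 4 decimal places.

1.6880

With a Gamma(shape α, rate β) prior on the exponential rate λ, the posterior after n observations with total T = Σxᵢ is Gamma(α+n, β+T).
Posterior: Gamma(8.49+12, 3.83+29.07) = Gamma(20.49, 32.90).
The predictive distribution for the next observation is Lomax; its mean is β/(α−1) = 32.90/19.49 = 1.6880.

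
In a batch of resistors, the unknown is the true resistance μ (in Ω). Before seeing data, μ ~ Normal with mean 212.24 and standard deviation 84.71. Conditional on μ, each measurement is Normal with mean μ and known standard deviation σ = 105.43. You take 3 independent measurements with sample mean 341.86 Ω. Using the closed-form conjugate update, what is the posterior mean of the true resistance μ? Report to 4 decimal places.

For Normal data with known variance σ², a Normal(μ₀, σ₀²) prior on μ is conjugate. Posterior precision = 1/σ₀² + n/σ²; posterior mean is the precision-weighted average of μ₀ and x̄.
n·x̄ = 3·341.86 = 1025.58.
σ₀² = 84.71² = 7175.7841, σ² = 105.43² = 11115.4849; σ² + n·σ₀² = 11115.4849 + 3·7175.7841 = 32642.8372.
Posterior mean = (μ₀/σ₀² + n·x̄/σ²)/(1/σ₀² + n/σ²) = (σ²·μ₀ + σ₀²·n·x̄)/(σ² + n·σ₀²) = (11115.4849·212.24 + 7175.7841·1025.58)/32642.8372 = 9718491.172454/32642.8372 = 297.7220.

297.7220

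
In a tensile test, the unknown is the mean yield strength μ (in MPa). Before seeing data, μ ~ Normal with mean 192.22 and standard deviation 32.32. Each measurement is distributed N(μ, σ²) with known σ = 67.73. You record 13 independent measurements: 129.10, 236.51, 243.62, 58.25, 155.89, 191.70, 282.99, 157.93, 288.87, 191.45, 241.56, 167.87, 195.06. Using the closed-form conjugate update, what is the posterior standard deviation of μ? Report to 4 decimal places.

16.2410

For Normal data with known variance σ², a Normal(μ₀, σ₀²) prior on μ is conjugate. Posterior precision = 1/σ₀² + n/σ²; posterior mean is the precision-weighted average of μ₀ and x̄.
σ₀² = 32.32² = 1044.5824, σ² = 67.73² = 4587.3529; σ² + n·σ₀² = 4587.3529 + 13·1044.5824 = 18166.9241.
Posterior precision = 1/σ₀² + n/σ² = 1/1044.5824 + 13/4587.3529 = (σ² + n·σ₀²)/(σ₀²σ²) = 18166.9241/(1044.5824·4587.3529); posterior variance σₙ² = σ₀²σ²/(σ² + n·σ₀²) = 1044.5824·4587.3529/18166.9241 = 263.768818.
Posterior SD = √σₙ² = √(1044.5824·4587.3529/18166.9241) = 16.2410.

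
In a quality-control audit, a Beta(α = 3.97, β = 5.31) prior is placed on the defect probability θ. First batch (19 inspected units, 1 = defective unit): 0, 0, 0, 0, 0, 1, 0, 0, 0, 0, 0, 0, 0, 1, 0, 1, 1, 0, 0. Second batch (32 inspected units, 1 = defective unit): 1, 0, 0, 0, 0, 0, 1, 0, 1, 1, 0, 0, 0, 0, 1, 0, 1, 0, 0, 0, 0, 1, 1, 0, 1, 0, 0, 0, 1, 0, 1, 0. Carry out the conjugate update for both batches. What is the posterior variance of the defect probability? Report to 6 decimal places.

The Beta prior is conjugate to a Binomial/Bernoulli likelihood; the update adds successes to α and failures to β.
After batch 1: Beta(3.97+4, 5.31+15) = Beta(7.97, 20.31).
After batch 2: Beta(7.97+11, 20.31+21) = Beta(18.97, 41.31).
Var = αβ/((α+β)²(α+β+1)) = 18.97·41.31/(60.28²·61.28) = 0.003519.

0.003519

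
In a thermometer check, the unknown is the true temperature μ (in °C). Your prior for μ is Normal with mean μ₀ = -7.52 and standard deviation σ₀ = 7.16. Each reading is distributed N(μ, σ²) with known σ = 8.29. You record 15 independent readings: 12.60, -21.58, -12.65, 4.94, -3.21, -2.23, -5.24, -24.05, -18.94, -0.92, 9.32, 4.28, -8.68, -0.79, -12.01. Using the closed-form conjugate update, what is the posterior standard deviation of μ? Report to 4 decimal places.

2.0508

For Normal data with known variance σ², a Normal(μ₀, σ₀²) prior on μ is conjugate. Posterior precision = 1/σ₀² + n/σ²; posterior mean is the precision-weighted average of μ₀ and x̄.
σ₀² = 7.16² = 51.2656, σ² = 8.29² = 68.7241; σ² + n·σ₀² = 68.7241 + 15·51.2656 = 837.7081.
Posterior precision = 1/σ₀² + n/σ² = 1/51.2656 + 15/68.7241 = (σ² + n·σ₀²)/(σ₀²σ²) = 837.7081/(51.2656·68.7241); posterior variance σₙ² = σ₀²σ²/(σ² + n·σ₀²) = 51.2656·68.7241/837.7081 = 4.205740.
Posterior SD = √σₙ² = √(51.2656·68.7241/837.7081) = 2.0508.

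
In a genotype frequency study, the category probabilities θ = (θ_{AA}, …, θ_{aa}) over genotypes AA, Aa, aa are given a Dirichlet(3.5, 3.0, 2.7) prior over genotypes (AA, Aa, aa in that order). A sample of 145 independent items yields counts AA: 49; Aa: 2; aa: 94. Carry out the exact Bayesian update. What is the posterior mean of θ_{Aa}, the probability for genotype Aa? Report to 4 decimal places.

The Dirichlet prior is conjugate to the Multinomial likelihood: each posterior αⱼ = prior αⱼ + observed count nⱼ.
Posterior concentration: (52.5, 5.0, 96.7), total = 154.2.
E[θ_{Aa}|data] = α_{Aa}/Σα = 5.0/154.2 = 0.0324.

0.0324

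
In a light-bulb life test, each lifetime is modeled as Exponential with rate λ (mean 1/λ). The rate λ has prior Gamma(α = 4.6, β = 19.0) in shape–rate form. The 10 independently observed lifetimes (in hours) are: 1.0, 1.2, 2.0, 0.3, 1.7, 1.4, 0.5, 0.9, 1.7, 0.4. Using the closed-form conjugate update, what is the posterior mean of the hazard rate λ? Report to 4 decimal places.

With a Gamma(shape α, rate β) prior on the exponential rate λ, the posterior after n observations with total T = Σxᵢ is Gamma(α+n, β+T).
Sum of observations T = 11.1 hours; n = 10.
Posterior: Gamma(4.6+10, 19.0+11.1) = Gamma(14.6, 30.1).
Posterior mean of λ = α/β = 14.6/30.1 = 0.4850.

0.4850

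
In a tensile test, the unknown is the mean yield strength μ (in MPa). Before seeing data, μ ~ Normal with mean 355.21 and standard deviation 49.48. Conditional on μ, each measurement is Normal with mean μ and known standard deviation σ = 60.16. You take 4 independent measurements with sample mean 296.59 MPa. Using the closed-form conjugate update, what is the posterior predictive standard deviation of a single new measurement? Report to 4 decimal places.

65.4208

For Normal data with known variance σ², a Normal(μ₀, σ₀²) prior on μ is conjugate. Posterior precision = 1/σ₀² + n/σ²; posterior mean is the precision-weighted average of μ₀ and x̄.
σ₀² = 49.48² = 2448.2704, σ² = 60.16² = 3619.2256; σ² + n·σ₀² = 3619.2256 + 4·2448.2704 = 13412.3072.
Posterior precision = 1/σ₀² + n/σ² = 1/2448.2704 + 4/3619.2256 = (σ² + n·σ₀²)/(σ₀²σ²) = 13412.3072/(2448.2704·3619.2256); posterior variance σₙ² = σ₀²σ²/(σ² + n·σ₀²) = 2448.2704·3619.2256/13412.3072 = 660.650161.
Predictive variance for one new observation = σₙ² + σ² = 2448.2704·3619.2256/13412.3072 + 3619.2256 = σ²·(σ₀² + 13412.3072)/13412.3072 = 3619.2256·15860.5776/13412.3072 = 4279.875761; SD = √(3619.2256·15860.5776/13412.3072) = 65.4208.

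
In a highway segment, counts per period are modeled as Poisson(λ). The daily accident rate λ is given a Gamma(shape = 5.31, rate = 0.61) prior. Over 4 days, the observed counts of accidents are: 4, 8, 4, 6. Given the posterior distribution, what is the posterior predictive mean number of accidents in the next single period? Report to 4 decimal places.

With a Gamma(shape α, rate β) prior, the Poisson likelihood is conjugate: the posterior is Gamma(α + ΣXᵢ, β + n).
Sum of counts S = 22 over n = 4 days.
Posterior: Gamma(α+S, β+n) = Gamma(5.31+22, 0.61+4) = Gamma(27.31, 4.61).
The predictive distribution for one future period is NegBinom with mean α/β = 5.9241.

5.9241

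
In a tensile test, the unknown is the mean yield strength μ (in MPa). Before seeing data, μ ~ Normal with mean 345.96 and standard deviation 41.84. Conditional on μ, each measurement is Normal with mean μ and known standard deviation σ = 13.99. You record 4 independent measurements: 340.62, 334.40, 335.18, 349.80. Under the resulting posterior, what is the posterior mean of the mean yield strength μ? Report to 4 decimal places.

340.1621

For Normal data with known variance σ², a Normal(μ₀, σ₀²) prior on μ is conjugate. Posterior precision = 1/σ₀² + n/σ²; posterior mean is the precision-weighted average of μ₀ and x̄.
Σxᵢ = 340.62 + 334.40 + 335.18 + 349.80 = 1360, so n·x̄ = 1360.
σ₀² = 41.84² = 1750.5856, σ² = 13.99² = 195.7201; σ² + n·σ₀² = 195.7201 + 4·1750.5856 = 7198.0625.
Posterior mean = (μ₀/σ₀² + n·x̄/σ²)/(1/σ₀² + n/σ²) = (σ²·μ₀ + σ₀²·n·x̄)/(σ² + n·σ₀²) = (195.7201·345.96 + 1750.5856·1360)/7198.0625 = 2448507.741796/7198.0625 = 340.1621.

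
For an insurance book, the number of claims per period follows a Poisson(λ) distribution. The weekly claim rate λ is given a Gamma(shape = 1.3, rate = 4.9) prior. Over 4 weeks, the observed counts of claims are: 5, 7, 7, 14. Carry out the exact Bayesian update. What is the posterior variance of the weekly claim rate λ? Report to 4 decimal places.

With a Gamma(shape α, rate β) prior, the Poisson likelihood is conjugate: the posterior is Gamma(α + ΣXᵢ, β + n).
Sum of counts S = 33 over n = 4 weeks.
Posterior: Gamma(α+S, β+n) = Gamma(1.3+33, 4.9+4) = Gamma(34.3, 8.9).
Var = α/β² = 34.3/8.9² = 0.4330.

0.4330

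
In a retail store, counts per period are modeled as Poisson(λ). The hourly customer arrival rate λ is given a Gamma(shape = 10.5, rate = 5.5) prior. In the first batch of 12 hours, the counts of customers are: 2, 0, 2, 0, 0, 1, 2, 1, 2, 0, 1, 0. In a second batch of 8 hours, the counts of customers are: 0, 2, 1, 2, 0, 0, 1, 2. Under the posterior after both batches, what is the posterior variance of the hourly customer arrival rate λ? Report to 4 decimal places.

With a Gamma(shape α, rate β) prior, the Poisson likelihood is conjugate: the posterior is Gamma(α + ΣXᵢ, β + n).
Batch 1: sum of counts S = 11 over n = 12 hours.
After batch 1: Gamma(α+S, β+n) = Gamma(10.5+11, 5.5+12) = Gamma(21.5, 17.5).
Batch 2: sum of counts S = 8 over n = 8 hours.
After batch 2: Gamma(α+S, β+n) = Gamma(21.5+8, 17.5+8) = Gamma(29.5, 25.5).
Var = α/β² = 29.5/25.5² = 0.0454.

0.0454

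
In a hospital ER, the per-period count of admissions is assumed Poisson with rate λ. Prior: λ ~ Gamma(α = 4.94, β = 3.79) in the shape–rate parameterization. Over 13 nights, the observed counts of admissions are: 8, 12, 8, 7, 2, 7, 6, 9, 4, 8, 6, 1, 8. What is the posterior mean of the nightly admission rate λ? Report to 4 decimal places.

With a Gamma(shape α, rate β) prior, the Poisson likelihood is conjugate: the posterior is Gamma(α + ΣXᵢ, β + n).
Sum of counts S = 86 over n = 13 nights.
Posterior: Gamma(α+S, β+n) = Gamma(4.94+86, 3.79+13) = Gamma(90.94, 16.79).
Posterior mean = α/β = 90.94/16.79 = 5.4163.

5.4163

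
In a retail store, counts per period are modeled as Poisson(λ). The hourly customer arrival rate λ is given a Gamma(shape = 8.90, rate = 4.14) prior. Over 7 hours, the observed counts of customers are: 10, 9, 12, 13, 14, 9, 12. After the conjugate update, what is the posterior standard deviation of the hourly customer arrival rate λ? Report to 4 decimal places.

0.8416

With a Gamma(shape α, rate β) prior, the Poisson likelihood is conjugate: the posterior is Gamma(α + ΣXᵢ, β + n).
Sum of counts S = 79 over n = 7 hours.
Posterior: Gamma(α+S, β+n) = Gamma(8.90+79, 4.14+7) = Gamma(87.90, 11.14).
SD = √α/β = √87.90/11.14 = 0.8416.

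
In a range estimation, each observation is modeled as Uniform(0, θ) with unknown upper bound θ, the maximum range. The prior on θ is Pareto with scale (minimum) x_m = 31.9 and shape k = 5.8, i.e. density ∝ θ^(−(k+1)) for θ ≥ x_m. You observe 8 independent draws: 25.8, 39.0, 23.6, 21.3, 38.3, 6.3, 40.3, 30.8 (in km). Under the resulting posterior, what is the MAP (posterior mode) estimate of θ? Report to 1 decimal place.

A Pareto(scale x_m, shape k) prior on the upper bound θ of Uniform(0, θ) is conjugate: posterior is Pareto(max(x_m, max xᵢ), k + n).
Sample maximum = 40.3; prior scale x_m = 31.9 → posterior scale = max = 40.3.
Posterior shape = 5.8 + 8 = 13.8.
The Pareto density is decreasing on [x_m, ∞), so the mode is x_m = 40.3.

40.3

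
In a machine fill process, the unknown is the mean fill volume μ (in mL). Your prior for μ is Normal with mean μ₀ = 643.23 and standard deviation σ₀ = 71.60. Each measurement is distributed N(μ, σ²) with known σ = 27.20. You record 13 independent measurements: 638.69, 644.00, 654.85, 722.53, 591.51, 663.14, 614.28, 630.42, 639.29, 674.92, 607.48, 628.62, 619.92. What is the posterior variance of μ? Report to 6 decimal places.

For Normal data with known variance σ², a Normal(μ₀, σ₀²) prior on μ is conjugate. Posterior precision = 1/σ₀² + n/σ²; posterior mean is the precision-weighted average of μ₀ and x̄.
σ₀² = 71.60² = 5126.56, σ² = 27.20² = 739.84; σ² + n·σ₀² = 739.84 + 13·5126.56 = 67385.12.
Posterior precision = 1/σ₀² + n/σ² = 1/5126.56 + 13/739.84 = (σ² + n·σ₀²)/(σ₀²σ²) = 67385.12/(5126.56·739.84); posterior variance σₙ² = σ₀²σ²/(σ² + n·σ₀²) = 5126.56·739.84/67385.12 = 56.285930.

56.285930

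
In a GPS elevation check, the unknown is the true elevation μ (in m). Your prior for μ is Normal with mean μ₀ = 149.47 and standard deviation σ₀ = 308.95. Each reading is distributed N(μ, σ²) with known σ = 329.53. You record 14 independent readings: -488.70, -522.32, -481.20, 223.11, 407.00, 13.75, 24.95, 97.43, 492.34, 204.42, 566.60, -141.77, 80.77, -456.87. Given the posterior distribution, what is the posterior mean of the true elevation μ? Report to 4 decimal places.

12.5222

For Normal data with known variance σ², a Normal(μ₀, σ₀²) prior on μ is conjugate. Posterior precision = 1/σ₀² + n/σ²; posterior mean is the precision-weighted average of μ₀ and x̄.
Σxᵢ = (-488.70) + (-522.32) + (-481.20) + 223.11 + 407.00 + 13.75 + 24.95 + 97.43 + 492.34 + 204.42 + 566.60 + (-141.77) + 80.77 + (-456.87) = 19.51, so n·x̄ = 19.51.
σ₀² = 308.95² = 95450.1025, σ² = 329.53² = 108590.0209; σ² + n·σ₀² = 108590.0209 + 14·95450.1025 = 1444891.4559.
Posterior mean = (μ₀/σ₀² + n·x̄/σ²)/(1/σ₀² + n/σ²) = (σ²·μ₀ + σ₀²·n·x̄)/(σ² + n·σ₀²) = (108590.0209·149.47 + 95450.1025·19.51)/1444891.4559 = 18093181.923698/1444891.4559 = 12.5222.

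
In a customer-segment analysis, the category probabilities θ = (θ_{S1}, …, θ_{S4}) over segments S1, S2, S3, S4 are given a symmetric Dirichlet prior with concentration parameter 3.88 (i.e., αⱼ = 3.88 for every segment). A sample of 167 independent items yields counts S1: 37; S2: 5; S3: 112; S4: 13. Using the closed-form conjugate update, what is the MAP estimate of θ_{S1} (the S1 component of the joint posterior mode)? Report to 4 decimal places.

0.2234

The Dirichlet prior is conjugate to the Multinomial likelihood: each posterior αⱼ = prior αⱼ + observed count nⱼ.
Posterior concentration: (40.88, 8.88, 115.88, 16.88), total = 182.52.
Joint mode component: (α_{S1}−1)/(Σα−K) = 39.88/178.52 = 0.2234.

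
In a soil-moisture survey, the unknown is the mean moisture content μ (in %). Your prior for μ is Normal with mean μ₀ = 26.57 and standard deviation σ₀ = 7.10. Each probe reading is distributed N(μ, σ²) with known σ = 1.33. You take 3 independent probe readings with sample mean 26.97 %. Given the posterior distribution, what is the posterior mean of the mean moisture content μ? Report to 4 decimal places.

For Normal data with known variance σ², a Normal(μ₀, σ₀²) prior on μ is conjugate. Posterior precision = 1/σ₀² + n/σ²; posterior mean is the precision-weighted average of μ₀ and x̄.
n·x̄ = 3·26.97 = 80.91.
σ₀² = 7.10² = 50.41, σ² = 1.33² = 1.7689; σ² + n·σ₀² = 1.7689 + 3·50.41 = 152.9989.
Posterior mean = (μ₀/σ₀² + n·x̄/σ²)/(1/σ₀² + n/σ²) = (σ²·μ₀ + σ₀²·n·x̄)/(σ² + n·σ₀²) = (1.7689·26.57 + 50.41·80.91)/152.9989 = 4125.672773/152.9989 = 26.9654.

26.9654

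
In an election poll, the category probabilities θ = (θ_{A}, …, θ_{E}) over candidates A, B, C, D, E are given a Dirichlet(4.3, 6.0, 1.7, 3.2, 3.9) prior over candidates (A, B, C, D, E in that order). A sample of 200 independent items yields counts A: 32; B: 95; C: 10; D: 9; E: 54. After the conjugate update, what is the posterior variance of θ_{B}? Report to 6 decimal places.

The Dirichlet prior is conjugate to the Multinomial likelihood: each posterior αⱼ = prior αⱼ + observed count nⱼ.
Posterior concentration: (36.3, 101.0, 11.7, 12.2, 57.9), total = 219.1.
Var[θ_j] = α_j(Σα−α_j)/((Σα)²(Σα+1)) = 101.0·118.1/(219.1²·220.1) = 0.001129.

0.001129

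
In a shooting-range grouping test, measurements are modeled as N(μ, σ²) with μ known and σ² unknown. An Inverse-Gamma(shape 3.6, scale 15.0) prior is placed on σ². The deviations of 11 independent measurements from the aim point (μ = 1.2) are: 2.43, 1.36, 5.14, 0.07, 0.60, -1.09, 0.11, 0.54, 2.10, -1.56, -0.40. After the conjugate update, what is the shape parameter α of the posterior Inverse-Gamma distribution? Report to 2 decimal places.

With known mean μ and an Inverse-Gamma(α, β) prior on σ², the Normal likelihood is conjugate: posterior is Inv-Gamma(α + n/2, β + Σ(xᵢ−μ)²/2).
Σ(xᵢ−μ)² = (2.43)² + (1.36)² + (5.14)² + (0.07)² + (0.60)² + (-1.09)² + (0.11)² + (0.54)² + (2.10)² + (-1.56)² + (-0.40)² = 43.0344.
Posterior: Inv-Gamma(3.6 + 11/2, 15.0 + 43.0344/2) = Inv-Gamma(9.10, 36.51720).
Posterior α = 9.10.

9.10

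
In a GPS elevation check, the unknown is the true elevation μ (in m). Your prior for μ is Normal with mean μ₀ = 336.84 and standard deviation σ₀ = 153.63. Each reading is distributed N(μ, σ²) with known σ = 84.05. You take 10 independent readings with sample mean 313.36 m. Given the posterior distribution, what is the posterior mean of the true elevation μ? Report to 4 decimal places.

For Normal data with known variance σ², a Normal(μ₀, σ₀²) prior on μ is conjugate. Posterior precision = 1/σ₀² + n/σ²; posterior mean is the precision-weighted average of μ₀ and x̄.
n·x̄ = 10·313.36 = 3133.6.
σ₀² = 153.63² = 23602.1769, σ² = 84.05² = 7064.4025; σ² + n·σ₀² = 7064.4025 + 10·23602.1769 = 243086.1715.
Posterior mean = (μ₀/σ₀² + n·x̄/σ²)/(1/σ₀² + n/σ²) = (σ²·μ₀ + σ₀²·n·x̄)/(σ² + n·σ₀²) = (7064.4025·336.84 + 23602.1769·3133.6)/243086.1715 = 76339354.87194/243086.1715 = 314.0424.

314.0424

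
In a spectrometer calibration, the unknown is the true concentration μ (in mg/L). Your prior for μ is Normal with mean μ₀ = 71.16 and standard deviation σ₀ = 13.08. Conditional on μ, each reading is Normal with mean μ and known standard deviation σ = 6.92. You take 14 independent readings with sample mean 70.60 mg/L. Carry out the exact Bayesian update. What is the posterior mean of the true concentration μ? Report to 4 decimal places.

For Normal data with known variance σ², a Normal(μ₀, σ₀²) prior on μ is conjugate. Posterior precision = 1/σ₀² + n/σ²; posterior mean is the precision-weighted average of μ₀ and x̄.
n·x̄ = 14·70.60 = 988.4.
σ₀² = 13.08² = 171.0864, σ² = 6.92² = 47.8864; σ² + n·σ₀² = 47.8864 + 14·171.0864 = 2443.096.
Posterior mean = (μ₀/σ₀² + n·x̄/σ²)/(1/σ₀² + n/σ²) = (σ²·μ₀ + σ₀²·n·x̄)/(σ² + n·σ₀²) = (47.8864·71.16 + 171.0864·988.4)/2443.096 = 172509.393984/2443.096 = 70.6110.

70.6110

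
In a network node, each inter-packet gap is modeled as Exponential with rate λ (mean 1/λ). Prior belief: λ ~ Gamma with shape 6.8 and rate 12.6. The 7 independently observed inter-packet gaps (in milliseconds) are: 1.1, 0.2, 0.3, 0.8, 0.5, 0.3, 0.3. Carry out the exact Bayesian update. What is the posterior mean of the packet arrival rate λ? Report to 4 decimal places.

With a Gamma(shape α, rate β) prior on the exponential rate λ, the posterior after n observations with total T = Σxᵢ is Gamma(α+n, β+T).
Sum of observations T = 3.5 milliseconds; n = 7.
Posterior: Gamma(6.8+7, 12.6+3.5) = Gamma(13.8, 16.1).
Posterior mean of λ = α/β = 13.8/16.1 = 0.8571.

0.8571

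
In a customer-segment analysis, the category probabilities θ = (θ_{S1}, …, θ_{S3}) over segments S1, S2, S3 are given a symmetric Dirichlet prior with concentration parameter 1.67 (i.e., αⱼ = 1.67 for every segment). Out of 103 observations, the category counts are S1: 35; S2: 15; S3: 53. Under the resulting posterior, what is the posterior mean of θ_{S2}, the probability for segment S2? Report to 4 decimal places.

0.1543

The Dirichlet prior is conjugate to the Multinomial likelihood: each posterior αⱼ = prior αⱼ + observed count nⱼ.
Posterior concentration: (36.67, 16.67, 54.67), total = 108.01.
E[θ_{S2}|data] = α_{S2}/Σα = 16.67/108.01 = 0.1543.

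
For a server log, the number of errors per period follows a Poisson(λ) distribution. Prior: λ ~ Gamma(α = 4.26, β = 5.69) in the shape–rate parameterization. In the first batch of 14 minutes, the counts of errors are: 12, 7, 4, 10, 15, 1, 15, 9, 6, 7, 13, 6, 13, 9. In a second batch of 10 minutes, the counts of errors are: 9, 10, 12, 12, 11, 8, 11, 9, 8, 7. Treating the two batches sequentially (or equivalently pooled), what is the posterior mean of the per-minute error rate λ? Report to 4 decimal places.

7.6881

With a Gamma(shape α, rate β) prior, the Poisson likelihood is conjugate: the posterior is Gamma(α + ΣXᵢ, β + n).
Batch 1: sum of counts S = 127 over n = 14 minutes.
After batch 1: Gamma(α+S, β+n) = Gamma(4.26+127, 5.69+14) = Gamma(131.26, 19.69).
Batch 2: sum of counts S = 97 over n = 10 minutes.
After batch 2: Gamma(α+S, β+n) = Gamma(131.26+97, 19.69+10) = Gamma(228.26, 29.69).
Posterior mean = α/β = 228.26/29.69 = 7.6881.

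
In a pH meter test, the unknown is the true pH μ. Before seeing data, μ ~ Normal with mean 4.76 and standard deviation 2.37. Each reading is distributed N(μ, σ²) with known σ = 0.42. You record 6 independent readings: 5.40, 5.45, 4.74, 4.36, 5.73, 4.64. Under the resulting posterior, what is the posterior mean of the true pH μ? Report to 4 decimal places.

5.0518

For Normal data with known variance σ², a Normal(μ₀, σ₀²) prior on μ is conjugate. Posterior precision = 1/σ₀² + n/σ²; posterior mean is the precision-weighted average of μ₀ and x̄.
Σxᵢ = 5.40 + 5.45 + 4.74 + 4.36 + 5.73 + 4.64 = 30.32, so n·x̄ = 30.32.
σ₀² = 2.37² = 5.6169, σ² = 0.42² = 0.1764; σ² + n·σ₀² = 0.1764 + 6·5.6169 = 33.8778.
Posterior mean = (μ₀/σ₀² + n·x̄/σ²)/(1/σ₀² + n/σ²) = (σ²·μ₀ + σ₀²·n·x̄)/(σ² + n·σ₀²) = (0.1764·4.76 + 5.6169·30.32)/33.8778 = 171.144072/33.8778 = 5.0518.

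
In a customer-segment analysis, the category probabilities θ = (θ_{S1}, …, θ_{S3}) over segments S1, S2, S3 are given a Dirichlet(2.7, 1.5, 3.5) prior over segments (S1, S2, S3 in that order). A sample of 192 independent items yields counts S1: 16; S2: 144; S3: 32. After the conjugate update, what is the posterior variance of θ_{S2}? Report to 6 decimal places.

The Dirichlet prior is conjugate to the Multinomial likelihood: each posterior αⱼ = prior αⱼ + observed count nⱼ.
Posterior concentration: (18.7, 145.5, 35.5), total = 199.7.
Var[θ_j] = α_j(Σα−α_j)/((Σα)²(Σα+1)) = 145.5·54.2/(199.7²·200.7) = 0.000985.

0.000985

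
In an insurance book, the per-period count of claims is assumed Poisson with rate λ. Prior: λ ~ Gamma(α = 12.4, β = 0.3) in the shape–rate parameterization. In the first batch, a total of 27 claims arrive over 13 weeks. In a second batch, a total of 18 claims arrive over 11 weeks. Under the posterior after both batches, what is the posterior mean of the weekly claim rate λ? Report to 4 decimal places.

With a Gamma(shape α, rate β) prior, the Poisson likelihood is conjugate: the posterior is Gamma(α + ΣXᵢ, β + n).
After batch 1: Gamma(α+S, β+n) = Gamma(12.4+27, 0.3+13) = Gamma(39.4, 13.3).
After batch 2: Gamma(α+S, β+n) = Gamma(39.4+18, 13.3+11) = Gamma(57.4, 24.3).
Posterior mean = α/β = 57.4/24.3 = 2.3621.

2.3621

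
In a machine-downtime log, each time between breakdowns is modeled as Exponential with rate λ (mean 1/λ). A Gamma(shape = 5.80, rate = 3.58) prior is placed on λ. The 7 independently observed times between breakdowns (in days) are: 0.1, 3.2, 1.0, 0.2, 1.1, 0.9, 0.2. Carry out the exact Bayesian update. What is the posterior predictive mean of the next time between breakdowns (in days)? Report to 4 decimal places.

0.8712

With a Gamma(shape α, rate β) prior on the exponential rate λ, the posterior after n observations with total T = Σxᵢ is Gamma(α+n, β+T).
Sum of observations T = 6.7 days; n = 7.
Posterior: Gamma(5.80+7, 3.58+6.7) = Gamma(12.80, 10.28).
The predictive distribution for the next observation is Lomax; its mean is β/(α−1) = 10.28/11.80 = 0.8712.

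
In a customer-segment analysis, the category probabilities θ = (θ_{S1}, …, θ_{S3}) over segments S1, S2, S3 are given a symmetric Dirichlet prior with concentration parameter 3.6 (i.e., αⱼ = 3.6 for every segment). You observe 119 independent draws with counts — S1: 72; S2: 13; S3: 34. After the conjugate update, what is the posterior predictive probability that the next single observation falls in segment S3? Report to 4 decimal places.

The Dirichlet prior is conjugate to the Multinomial likelihood: each posterior αⱼ = prior αⱼ + observed count nⱼ.
Posterior concentration: (75.6, 16.6, 37.6), total = 129.8.
P(next = S3 | data) = α_{S3}/Σα = 0.2897.

0.2897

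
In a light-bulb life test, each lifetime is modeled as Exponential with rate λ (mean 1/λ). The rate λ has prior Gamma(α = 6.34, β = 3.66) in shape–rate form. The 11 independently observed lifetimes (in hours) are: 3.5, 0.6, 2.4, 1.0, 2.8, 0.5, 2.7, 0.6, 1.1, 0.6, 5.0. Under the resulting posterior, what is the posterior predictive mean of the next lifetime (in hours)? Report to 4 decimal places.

With a Gamma(shape α, rate β) prior on the exponential rate λ, the posterior after n observations with total T = Σxᵢ is Gamma(α+n, β+T).
Sum of observations T = 20.8 hours; n = 11.
Posterior: Gamma(6.34+11, 3.66+20.8) = Gamma(17.34, 24.46).
The predictive distribution for the next observation is Lomax; its mean is β/(α−1) = 24.46/16.34 = 1.4969.

1.4969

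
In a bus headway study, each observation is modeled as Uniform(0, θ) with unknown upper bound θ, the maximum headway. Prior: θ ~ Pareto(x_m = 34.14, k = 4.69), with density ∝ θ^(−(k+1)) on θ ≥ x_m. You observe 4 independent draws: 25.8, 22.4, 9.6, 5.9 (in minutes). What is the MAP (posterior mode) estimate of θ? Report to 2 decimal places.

A Pareto(scale x_m, shape k) prior on the upper bound θ of Uniform(0, θ) is conjugate: posterior is Pareto(max(x_m, max xᵢ), k + n).
Sample maximum = 25.8; prior scale x_m = 34.14 → posterior scale = max = 34.14.
Posterior shape = 4.69 + 4 = 8.69.
The Pareto density is decreasing on [x_m, ∞), so the mode is x_m = 34.14.

34.14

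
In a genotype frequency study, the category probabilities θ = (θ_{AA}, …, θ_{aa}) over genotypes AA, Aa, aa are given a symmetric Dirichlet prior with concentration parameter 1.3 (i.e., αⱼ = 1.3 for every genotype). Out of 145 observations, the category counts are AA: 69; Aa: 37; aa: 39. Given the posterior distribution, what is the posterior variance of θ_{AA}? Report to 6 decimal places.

0.001663

The Dirichlet prior is conjugate to the Multinomial likelihood: each posterior αⱼ = prior αⱼ + observed count nⱼ.
Posterior concentration: (70.3, 38.3, 40.3), total = 148.9.
Var[θ_j] = α_j(Σα−α_j)/((Σα)²(Σα+1)) = 70.3·78.6/(148.9²·149.9) = 0.001663.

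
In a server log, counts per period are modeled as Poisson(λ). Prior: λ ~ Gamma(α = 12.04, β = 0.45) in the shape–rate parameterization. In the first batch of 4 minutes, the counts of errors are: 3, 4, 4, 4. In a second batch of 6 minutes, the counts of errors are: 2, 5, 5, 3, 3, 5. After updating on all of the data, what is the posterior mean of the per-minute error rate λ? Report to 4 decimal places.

4.7885

With a Gamma(shape α, rate β) prior, the Poisson likelihood is conjugate: the posterior is Gamma(α + ΣXᵢ, β + n).
Batch 1: sum of counts S = 15 over n = 4 minutes.
After batch 1: Gamma(α+S, β+n) = Gamma(12.04+15, 0.45+4) = Gamma(27.04, 4.45).
Batch 2: sum of counts S = 23 over n = 6 minutes.
After batch 2: Gamma(α+S, β+n) = Gamma(27.04+23, 4.45+6) = Gamma(50.04, 10.45).
Posterior mean = α/β = 50.04/10.45 = 4.7885.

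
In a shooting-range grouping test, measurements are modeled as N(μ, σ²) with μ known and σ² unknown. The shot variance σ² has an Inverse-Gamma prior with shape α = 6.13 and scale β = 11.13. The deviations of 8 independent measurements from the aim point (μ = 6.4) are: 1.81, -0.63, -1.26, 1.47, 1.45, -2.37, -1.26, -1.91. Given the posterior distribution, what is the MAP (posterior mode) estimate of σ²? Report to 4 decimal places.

1.9154

With known mean μ and an Inverse-Gamma(α, β) prior on σ², the Normal likelihood is conjugate: posterior is Inv-Gamma(α + n/2, β + Σ(xᵢ−μ)²/2).
Σ(xᵢ−μ)² = (1.81)² + (-0.63)² + (-1.26)² + (1.47)² + (1.45)² + (-2.37)² + (-1.26)² + (-1.91)² = 20.3766.
Posterior: Inv-Gamma(6.13 + 8/2, 11.13 + 20.3766/2) = Inv-Gamma(10.13, 21.31830).
Mode = β/(α+1) = 21.31830/11.13 = 1.9154.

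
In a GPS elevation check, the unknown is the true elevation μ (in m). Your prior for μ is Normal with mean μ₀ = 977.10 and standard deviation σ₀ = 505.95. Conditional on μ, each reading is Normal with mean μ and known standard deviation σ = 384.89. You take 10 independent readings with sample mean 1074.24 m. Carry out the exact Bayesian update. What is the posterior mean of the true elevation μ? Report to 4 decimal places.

For Normal data with known variance σ², a Normal(μ₀, σ₀²) prior on μ is conjugate. Posterior precision = 1/σ₀² + n/σ²; posterior mean is the precision-weighted average of μ₀ and x̄.
n·x̄ = 10·1074.24 = 10742.4.
σ₀² = 505.95² = 255985.4025, σ² = 384.89² = 148140.3121; σ² + n·σ₀² = 148140.3121 + 10·255985.4025 = 2707994.3371.
Posterior mean = (μ₀/σ₀² + n·x̄/σ²)/(1/σ₀² + n/σ²) = (σ²·μ₀ + σ₀²·n·x̄)/(σ² + n·σ₀²) = (148140.3121·977.10 + 255985.4025·10742.4)/2707994.3371 = 2894645486.76891/2707994.3371 = 1068.9260.

1068.9260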